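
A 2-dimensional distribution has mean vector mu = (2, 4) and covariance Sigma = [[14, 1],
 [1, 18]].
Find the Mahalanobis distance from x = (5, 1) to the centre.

Step 1 — centre the observation: (x - mu) = (3, -3).

Step 2 — invert Sigma. det(Sigma) = 14·18 - (1)² = 251.
  Sigma^{-1} = (1/det) · [[d, -b], [-b, a]] = [[0.0717, -0.004],
 [-0.004, 0.0558]].

Step 3 — form the quadratic (x - mu)^T · Sigma^{-1} · (x - mu):
  Sigma^{-1} · (x - mu) = (0.2271, -0.1793).
  (x - mu)^T · [Sigma^{-1} · (x - mu)] = (3)·(0.2271) + (-3)·(-0.1793) = 1.2191.

Step 4 — take square root: d = √(1.2191) ≈ 1.1041.

d(x, mu) = √(1.2191) ≈ 1.1041


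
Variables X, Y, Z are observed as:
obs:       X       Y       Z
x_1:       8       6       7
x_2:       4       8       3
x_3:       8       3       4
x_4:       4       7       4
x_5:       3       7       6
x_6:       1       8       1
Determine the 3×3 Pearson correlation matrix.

Step 1 — column means:
  mean(X) = (8 + 4 + 8 + 4 + 3 + 1) / 6 = 28/6 = 4.6667
  mean(Y) = (6 + 8 + 3 + 7 + 7 + 8) / 6 = 39/6 = 6.5
  mean(Z) = (7 + 3 + 4 + 4 + 6 + 1) / 6 = 25/6 = 4.1667

Step 2 — sample variances and covariances s[i,j] = (1/(n-1)) · Σ_k (x_{k,i} - mean_i) · (x_{k,j} - mean_j), with n-1 = 5:
  s[X,X] = ((3.3333)·(3.3333) + (-0.6667)·(-0.6667) + (3.3333)·(3.3333) + (-0.6667)·(-0.6667) + (-1.6667)·(-1.6667) + (-3.6667)·(-3.6667)) / 5 = 39.3333/5 = 7.8667
  s[X,Y] = ((3.3333)·(-0.5) + (-0.6667)·(1.5) + (3.3333)·(-3.5) + (-0.6667)·(0.5) + (-1.6667)·(0.5) + (-3.6667)·(1.5)) / 5 = -21/5 = -4.2
  s[X,Z] = ((3.3333)·(2.8333) + (-0.6667)·(-1.1667) + (3.3333)·(-0.1667) + (-0.6667)·(-0.1667) + (-1.6667)·(1.8333) + (-3.6667)·(-3.1667)) / 5 = 18.3333/5 = 3.6667
  s[Y,Y] = ((-0.5)·(-0.5) + (1.5)·(1.5) + (-3.5)·(-3.5) + (0.5)·(0.5) + (0.5)·(0.5) + (1.5)·(1.5)) / 5 = 17.5/5 = 3.5
  s[Y,Z] = ((-0.5)·(2.8333) + (1.5)·(-1.1667) + (-3.5)·(-0.1667) + (0.5)·(-0.1667) + (0.5)·(1.8333) + (1.5)·(-3.1667)) / 5 = -6.5/5 = -1.3
  s[Z,Z] = ((2.8333)·(2.8333) + (-1.1667)·(-1.1667) + (-0.1667)·(-0.1667) + (-0.1667)·(-0.1667) + (1.8333)·(1.8333) + (-3.1667)·(-3.1667)) / 5 = 22.8333/5 = 4.5667
  Sample standard deviations s_i = √(s[i,i]):
  s(X) = √(7.8667) = 2.8048
  s(Y) = √(3.5) = 1.8708
  s(Z) = √(4.5667) = 2.137

Step 3 — r_{ij} = s_{ij} / (s_i · s_j):
  r[X,X] = 1 (diagonal).
  r[X,Y] = -4.2 / (2.8048 · 1.8708) = -4.2 / 5.2472 = -0.8004
  r[X,Z] = 3.6667 / (2.8048 · 2.137) = 3.6667 / 5.9937 = 0.6118
  r[Y,Y] = 1 (diagonal).
  r[Y,Z] = -1.3 / (1.8708 · 2.137) = -1.3 / 3.9979 = -0.3252
  r[Z,Z] = 1 (diagonal).

R is symmetric with unit diagonal. Assembling:

R = [[1, -0.8004, 0.6118],
 [-0.8004, 1, -0.3252],
 [0.6118, -0.3252, 1]]


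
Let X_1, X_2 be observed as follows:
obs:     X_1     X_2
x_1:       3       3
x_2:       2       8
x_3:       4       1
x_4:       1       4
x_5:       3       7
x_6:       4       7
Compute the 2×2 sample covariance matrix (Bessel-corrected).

Step 1 — column means:
  mean(X_1) = (3 + 2 + 4 + 1 + 3 + 4) / 6 = 17/6 = 2.8333
  mean(X_2) = (3 + 8 + 1 + 4 + 7 + 7) / 6 = 30/6 = 5

Step 2 — sample covariance S[i,j] = (1/(n-1)) · Σ_k (x_{k,i} - mean_i) · (x_{k,j} - mean_j), with n-1 = 5.
  S[X_1,X_1] = ((0.1667)·(0.1667) + (-0.8333)·(-0.8333) + (1.1667)·(1.1667) + (-1.8333)·(-1.8333) + (0.1667)·(0.1667) + (1.1667)·(1.1667)) / 5 = 6.8333/5 = 1.3667
  S[X_1,X_2] = ((0.1667)·(-2) + (-0.8333)·(3) + (1.1667)·(-4) + (-1.8333)·(-1) + (0.1667)·(2) + (1.1667)·(2)) / 5 = -3/5 = -0.6
  S[X_2,X_2] = ((-2)·(-2) + (3)·(3) + (-4)·(-4) + (-1)·(-1) + (2)·(2) + (2)·(2)) / 5 = 38/5 = 7.6

S is symmetric (S[j,i] = S[i,j]). Assembling:

S = [[1.3667, -0.6],
 [-0.6, 7.6]]


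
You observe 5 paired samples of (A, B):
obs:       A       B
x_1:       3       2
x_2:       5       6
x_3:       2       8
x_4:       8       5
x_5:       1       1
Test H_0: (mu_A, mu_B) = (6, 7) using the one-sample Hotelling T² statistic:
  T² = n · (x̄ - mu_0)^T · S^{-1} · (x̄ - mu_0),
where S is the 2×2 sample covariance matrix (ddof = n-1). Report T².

Step 1 — sample mean vector:
  mean(A) = (3 + 5 + 2 + 8 + 1) / 5 = 19/5 = 3.8
  mean(B) = (2 + 6 + 8 + 5 + 1) / 5 = 22/5 = 4.4
  x̄ = (3.8, 4.4),  deviation x̄ - mu_0 = (3.8, 4.4) - (6, 7) = (-2.2, -2.6).

Step 2 — sample covariance matrix, S[i,j] = (1/(n-1)) · Σ_k (x_{k,i} - mean_i) · (x_{k,j} - mean_j), divisor n-1 = 4:
  S[A,A] = ((-0.8)·(-0.8) + (1.2)·(1.2) + (-1.8)·(-1.8) + (4.2)·(4.2) + (-2.8)·(-2.8)) / 4 = 30.8/4 = 7.7
  S[A,B] = ((-0.8)·(-2.4) + (1.2)·(1.6) + (-1.8)·(3.6) + (4.2)·(0.6) + (-2.8)·(-3.4)) / 4 = 9.4/4 = 2.35
  S[B,B] = ((-2.4)·(-2.4) + (1.6)·(1.6) + (3.6)·(3.6) + (0.6)·(0.6) + (-3.4)·(-3.4)) / 4 = 33.2/4 = 8.3
  S = [[7.7, 2.35],
 [2.35, 8.3]].

Step 3 — invert S. det(S) = 7.7·8.3 - (2.35)² = 58.3875.
  S^{-1} = (1/det) · [[d, -b], [-b, a]] = [[0.1422, -0.0402],
 [-0.0402, 0.1319]].

Step 4 — quadratic form (x̄ - mu_0)^T · S^{-1} · (x̄ - mu_0):
  S^{-1} · (x̄ - mu_0) = (-0.2081, -0.2543),
  (x̄ - mu_0)^T · [...] = (-2.2)·(-0.2081) + (-2.6)·(-0.2543) = 1.1191.

Step 5 — scale by n: T² = 5 · 1.1191 = 5.5954.

T² ≈ 5.5954


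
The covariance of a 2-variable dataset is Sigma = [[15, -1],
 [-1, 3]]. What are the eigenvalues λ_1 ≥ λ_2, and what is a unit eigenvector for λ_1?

Step 1 — characteristic polynomial of 2×2 Sigma:
  det(Sigma - λI) = λ² - trace · λ + det = 0.
  trace = 15 + 3 = 18, det = 15·3 - (-1)² = 44.
Step 2 — discriminant:
  Δ = trace² - 4·det = 324 - 176 = 148.
Step 3 — eigenvalues:
  λ = (trace ± √Δ)/2 = (18 ± 12.1655)/2,
  λ_1 = 15.0828,  λ_2 = 2.9172.

Step 4 — unit eigenvector for λ_1: solve (Sigma - λ_1 I)v = 0. First row:
  (15 - 15.0828)·v_x + (-1)·v_y = 0, i.e. (-0.0828)·v_x + (-1)·v_y = 0,
  so v ∝ (b, λ_1 - a) = (-1, 0.0828); multiply by -1 so the first entry is positive: u = (1, -0.0828).
  ||u|| = √((1)² + (-0.0828)²) = √(1.0068) ≈ 1.0034,
  v_1 = u/||u|| ≈ (0.9966, -0.0825) (||v_1|| = 1).

λ_1 = 15.0828,  λ_2 = 2.9172;  v_1 ≈ (0.9966, -0.0825)


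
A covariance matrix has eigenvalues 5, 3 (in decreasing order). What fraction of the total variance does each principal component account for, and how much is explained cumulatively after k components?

Step 1 — total variance = trace(Sigma) = Σ λ_i = 5 + 3 = 8.

Step 2 — fraction explained by component i = λ_i / Σ λ:
  PC1: 5/8 = 0.625
  PC2: 3/8 = 0.375

Step 3 — cumulative fraction after k components = (λ_1 + ... + λ_k) / Σ λ:
  k = 1: 5/8 = 0.625
  k = 2: (5 + 3)/8 = 8/8 = 1

Summary (fraction, with percent):

explained: PC1 0.625 (62.5%), PC2 0.375 (37.5%);  cumulative: 0.625, 1


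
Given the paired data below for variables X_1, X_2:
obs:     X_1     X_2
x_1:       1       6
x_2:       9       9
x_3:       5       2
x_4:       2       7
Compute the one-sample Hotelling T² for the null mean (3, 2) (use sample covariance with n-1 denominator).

Step 1 — sample mean vector:
  mean(X_1) = (1 + 9 + 5 + 2) / 4 = 17/4 = 4.25
  mean(X_2) = (6 + 9 + 2 + 7) / 4 = 24/4 = 6
  x̄ = (4.25, 6),  deviation x̄ - mu_0 = (4.25, 6) - (3, 2) = (1.25, 4).

Step 2 — sample covariance matrix, S[i,j] = (1/(n-1)) · Σ_k (x_{k,i} - mean_i) · (x_{k,j} - mean_j), divisor n-1 = 3:
  S[X_1,X_1] = ((-3.25)·(-3.25) + (4.75)·(4.75) + (0.75)·(0.75) + (-2.25)·(-2.25)) / 3 = 38.75/3 = 12.9167
  S[X_1,X_2] = ((-3.25)·(0) + (4.75)·(3) + (0.75)·(-4) + (-2.25)·(1)) / 3 = 9/3 = 3
  S[X_2,X_2] = ((0)·(0) + (3)·(3) + (-4)·(-4) + (1)·(1)) / 3 = 26/3 = 8.6667
  S = [[12.9167, 3],
 [3, 8.6667]].

Step 3 — invert S. det(S) = 12.9167·8.6667 - (3)² = 102.9444.
  S^{-1} = (1/det) · [[d, -b], [-b, a]] = [[0.0842, -0.0291],
 [-0.0291, 0.1255]].

Step 4 — quadratic form (x̄ - mu_0)^T · S^{-1} · (x̄ - mu_0):
  S^{-1} · (x̄ - mu_0) = (-0.0113, 0.4655),
  (x̄ - mu_0)^T · [...] = (1.25)·(-0.0113) + (4)·(0.4655) = 1.8477.

Step 5 — scale by n: T² = 4 · 1.8477 = 7.3907.

T² ≈ 7.3907


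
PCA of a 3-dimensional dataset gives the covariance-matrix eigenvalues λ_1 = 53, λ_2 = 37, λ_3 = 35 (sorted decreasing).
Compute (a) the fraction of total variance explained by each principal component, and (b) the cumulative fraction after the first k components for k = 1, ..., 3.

Step 1 — total variance = trace(Sigma) = Σ λ_i = 53 + 37 + 35 = 125.

Step 2 — fraction explained by component i = λ_i / Σ λ:
  PC1: 53/125 = 0.424
  PC2: 37/125 = 0.296
  PC3: 35/125 = 0.28

Step 3 — cumulative fraction after k components = (λ_1 + ... + λ_k) / Σ λ:
  k = 1: 53/125 = 0.424
  k = 2: (53 + 37)/125 = 90/125 = 0.72
  k = 3: (53 + 37 + 35)/125 = 125/125 = 1

Summary (fraction, with percent):

explained: PC1 0.424 (42.4%), PC2 0.296 (29.6%), PC3 0.28 (28%);  cumulative: 0.424, 0.72, 1


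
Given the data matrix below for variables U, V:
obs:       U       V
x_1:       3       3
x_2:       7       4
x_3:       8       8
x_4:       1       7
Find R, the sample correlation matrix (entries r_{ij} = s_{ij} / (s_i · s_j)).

Step 1 — column means:
  mean(U) = (3 + 7 + 8 + 1) / 4 = 19/4 = 4.75
  mean(V) = (3 + 4 + 8 + 7) / 4 = 22/4 = 5.5

Step 2 — sample variances and covariances s[i,j] = (1/(n-1)) · Σ_k (x_{k,i} - mean_i) · (x_{k,j} - mean_j), with n-1 = 3:
  s[U,U] = ((-1.75)·(-1.75) + (2.25)·(2.25) + (3.25)·(3.25) + (-3.75)·(-3.75)) / 3 = 32.75/3 = 10.9167
  s[U,V] = ((-1.75)·(-2.5) + (2.25)·(-1.5) + (3.25)·(2.5) + (-3.75)·(1.5)) / 3 = 3.5/3 = 1.1667
  s[V,V] = ((-2.5)·(-2.5) + (-1.5)·(-1.5) + (2.5)·(2.5) + (1.5)·(1.5)) / 3 = 17/3 = 5.6667
  Sample standard deviations s_i = √(s[i,i]):
  s(U) = √(10.9167) = 3.304
  s(V) = √(5.6667) = 2.3805

Step 3 — r_{ij} = s_{ij} / (s_i · s_j):
  r[U,U] = 1 (diagonal).
  r[U,V] = 1.1667 / (3.304 · 2.3805) = 1.1667 / 7.8652 = 0.1483
  r[V,V] = 1 (diagonal).

R is symmetric with unit diagonal. Assembling:

R = [[1, 0.1483],
 [0.1483, 1]]


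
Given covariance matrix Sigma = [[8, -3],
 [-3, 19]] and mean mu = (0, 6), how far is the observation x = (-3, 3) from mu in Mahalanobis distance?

Step 1 — centre the observation: (x - mu) = (-3, -3).

Step 2 — invert Sigma. det(Sigma) = 8·19 - (-3)² = 143.
  Sigma^{-1} = (1/det) · [[d, -b], [-b, a]] = [[0.1329, 0.021],
 [0.021, 0.0559]].

Step 3 — form the quadratic (x - mu)^T · Sigma^{-1} · (x - mu):
  Sigma^{-1} · (x - mu) = (-0.4615, -0.2308).
  (x - mu)^T · [Sigma^{-1} · (x - mu)] = (-3)·(-0.4615) + (-3)·(-0.2308) = 2.0769.

Step 4 — take square root: d = √(2.0769) ≈ 1.4412.

d(x, mu) = √(2.0769) ≈ 1.4412


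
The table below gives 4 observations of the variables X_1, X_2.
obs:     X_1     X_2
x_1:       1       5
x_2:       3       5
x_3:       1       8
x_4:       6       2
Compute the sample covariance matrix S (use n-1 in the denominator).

Step 1 — column means:
  mean(X_1) = (1 + 3 + 1 + 6) / 4 = 11/4 = 2.75
  mean(X_2) = (5 + 5 + 8 + 2) / 4 = 20/4 = 5

Step 2 — sample covariance S[i,j] = (1/(n-1)) · Σ_k (x_{k,i} - mean_i) · (x_{k,j} - mean_j), with n-1 = 3.
  S[X_1,X_1] = ((-1.75)·(-1.75) + (0.25)·(0.25) + (-1.75)·(-1.75) + (3.25)·(3.25)) / 3 = 16.75/3 = 5.5833
  S[X_1,X_2] = ((-1.75)·(0) + (0.25)·(0) + (-1.75)·(3) + (3.25)·(-3)) / 3 = -15/3 = -5
  S[X_2,X_2] = ((0)·(0) + (0)·(0) + (3)·(3) + (-3)·(-3)) / 3 = 18/3 = 6

S is symmetric (S[j,i] = S[i,j]). Assembling:

S = [[5.5833, -5],
 [-5, 6]]


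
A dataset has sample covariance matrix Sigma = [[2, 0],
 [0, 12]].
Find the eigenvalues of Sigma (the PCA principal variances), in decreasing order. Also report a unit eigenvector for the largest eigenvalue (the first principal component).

Step 1 — characteristic polynomial of 2×2 Sigma:
  det(Sigma - λI) = λ² - trace · λ + det = 0.
  trace = 2 + 12 = 14, det = 2·12 - (0)² = 24.
Step 2 — discriminant:
  Δ = trace² - 4·det = 196 - 96 = 100.
Step 3 — eigenvalues:
  λ = (trace ± √Δ)/2 = (14 ± 10)/2,
  λ_1 = 12,  λ_2 = 2.

Step 4 — unit eigenvector for λ_1: Sigma is diagonal, so its eigenvectors are the coordinate axes. λ_1 = 12 is the diagonal entry on the second coordinate axis, hence
  v_1 = (0, 1) (||v_1|| = 1).

λ_1 = 12,  λ_2 = 2;  v_1 ≈ (0, 1)


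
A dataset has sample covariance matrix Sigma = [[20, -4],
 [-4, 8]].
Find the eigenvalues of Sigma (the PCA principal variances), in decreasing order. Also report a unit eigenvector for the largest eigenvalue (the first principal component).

Step 1 — characteristic polynomial of 2×2 Sigma:
  det(Sigma - λI) = λ² - trace · λ + det = 0.
  trace = 20 + 8 = 28, det = 20·8 - (-4)² = 144.
Step 2 — discriminant:
  Δ = trace² - 4·det = 784 - 576 = 208.
Step 3 — eigenvalues:
  λ = (trace ± √Δ)/2 = (28 ± 14.4222)/2,
  λ_1 = 21.2111,  λ_2 = 6.7889.

Step 4 — unit eigenvector for λ_1: solve (Sigma - λ_1 I)v = 0. First row:
  (20 - 21.2111)·v_x + (-4)·v_y = 0, i.e. (-1.2111)·v_x + (-4)·v_y = 0,
  so v ∝ (b, λ_1 - a) = (-4, 1.2111); multiply by -1 so the first entry is positive: u = (4, -1.2111).
  ||u|| = √((4)² + (-1.2111)²) = √(17.4668) ≈ 4.1793,
  v_1 = u/||u|| ≈ (0.9571, -0.2898) (||v_1|| = 1).

λ_1 = 21.2111,  λ_2 = 6.7889;  v_1 ≈ (0.9571, -0.2898)


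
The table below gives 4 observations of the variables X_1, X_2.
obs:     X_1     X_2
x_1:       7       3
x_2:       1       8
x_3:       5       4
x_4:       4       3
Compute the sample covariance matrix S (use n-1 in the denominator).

Step 1 — column means:
  mean(X_1) = (7 + 1 + 5 + 4) / 4 = 17/4 = 4.25
  mean(X_2) = (3 + 8 + 4 + 3) / 4 = 18/4 = 4.5

Step 2 — sample covariance S[i,j] = (1/(n-1)) · Σ_k (x_{k,i} - mean_i) · (x_{k,j} - mean_j), with n-1 = 3.
  S[X_1,X_1] = ((2.75)·(2.75) + (-3.25)·(-3.25) + (0.75)·(0.75) + (-0.25)·(-0.25)) / 3 = 18.75/3 = 6.25
  S[X_1,X_2] = ((2.75)·(-1.5) + (-3.25)·(3.5) + (0.75)·(-0.5) + (-0.25)·(-1.5)) / 3 = -15.5/3 = -5.1667
  S[X_2,X_2] = ((-1.5)·(-1.5) + (3.5)·(3.5) + (-0.5)·(-0.5) + (-1.5)·(-1.5)) / 3 = 17/3 = 5.6667

S is symmetric (S[j,i] = S[i,j]). Assembling:

S = [[6.25, -5.1667],
 [-5.1667, 5.6667]]


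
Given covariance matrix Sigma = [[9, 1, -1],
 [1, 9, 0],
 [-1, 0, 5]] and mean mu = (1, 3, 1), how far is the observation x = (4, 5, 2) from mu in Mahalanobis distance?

Step 1 — centre the observation: (x - mu) = (3, 2, 1).

Step 2 — invert Sigma (cofactor / det for 3×3, or solve directly):
  Sigma^{-1} = [[0.1151, -0.0128, 0.023],
 [-0.0128, 0.1125, -0.0026],
 [0.023, -0.0026, 0.2046]].

Step 3 — form the quadratic (x - mu)^T · Sigma^{-1} · (x - mu):
  Sigma^{-1} · (x - mu) = (0.3427, 0.1841, 0.2685).
  (x - mu)^T · [Sigma^{-1} · (x - mu)] = (3)·(0.3427) + (2)·(0.1841) + (1)·(0.2685) = 1.665.

Step 4 — take square root: d = √(1.665) ≈ 1.2903.

d(x, mu) = √(1.665) ≈ 1.2903


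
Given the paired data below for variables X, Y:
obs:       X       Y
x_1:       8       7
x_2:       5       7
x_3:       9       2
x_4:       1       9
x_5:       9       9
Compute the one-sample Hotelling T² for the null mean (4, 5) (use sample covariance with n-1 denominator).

Step 1 — sample mean vector:
  mean(X) = (8 + 5 + 9 + 1 + 9) / 5 = 32/5 = 6.4
  mean(Y) = (7 + 7 + 2 + 9 + 9) / 5 = 34/5 = 6.8
  x̄ = (6.4, 6.8),  deviation x̄ - mu_0 = (6.4, 6.8) - (4, 5) = (2.4, 1.8).

Step 2 — sample covariance matrix, S[i,j] = (1/(n-1)) · Σ_k (x_{k,i} - mean_i) · (x_{k,j} - mean_j), divisor n-1 = 4:
  S[X,X] = ((1.6)·(1.6) + (-1.4)·(-1.4) + (2.6)·(2.6) + (-5.4)·(-5.4) + (2.6)·(2.6)) / 4 = 47.2/4 = 11.8
  S[X,Y] = ((1.6)·(0.2) + (-1.4)·(0.2) + (2.6)·(-4.8) + (-5.4)·(2.2) + (2.6)·(2.2)) / 4 = -18.6/4 = -4.65
  S[Y,Y] = ((0.2)·(0.2) + (0.2)·(0.2) + (-4.8)·(-4.8) + (2.2)·(2.2) + (2.2)·(2.2)) / 4 = 32.8/4 = 8.2
  S = [[11.8, -4.65],
 [-4.65, 8.2]].

Step 3 — invert S. det(S) = 11.8·8.2 - (-4.65)² = 75.1375.
  S^{-1} = (1/det) · [[d, -b], [-b, a]] = [[0.1091, 0.0619],
 [0.0619, 0.157]].

Step 4 — quadratic form (x̄ - mu_0)^T · S^{-1} · (x̄ - mu_0):
  S^{-1} · (x̄ - mu_0) = (0.3733, 0.4312),
  (x̄ - mu_0)^T · [...] = (2.4)·(0.3733) + (1.8)·(0.4312) = 1.6721.

Step 5 — scale by n: T² = 5 · 1.6721 = 8.3607.

T² ≈ 8.3607


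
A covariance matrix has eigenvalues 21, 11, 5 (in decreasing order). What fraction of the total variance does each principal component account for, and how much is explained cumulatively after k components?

Step 1 — total variance = trace(Sigma) = Σ λ_i = 21 + 11 + 5 = 37.

Step 2 — fraction explained by component i = λ_i / Σ λ:
  PC1: 21/37 = 0.5676
  PC2: 11/37 = 0.2973
  PC3: 5/37 = 0.1351

Step 3 — cumulative fraction after k components = (λ_1 + ... + λ_k) / Σ λ:
  k = 1: 21/37 = 0.5676
  k = 2: (21 + 11)/37 = 32/37 = 0.8649
  k = 3: (21 + 11 + 5)/37 = 37/37 = 1

Summary (fraction, with percent):

explained: PC1 0.5676 (56.76%), PC2 0.2973 (29.73%), PC3 0.1351 (13.51%);  cumulative: 0.5676, 0.8649, 1


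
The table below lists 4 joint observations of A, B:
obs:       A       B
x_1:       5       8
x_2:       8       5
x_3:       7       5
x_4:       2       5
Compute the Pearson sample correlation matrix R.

Step 1 — column means:
  mean(A) = (5 + 8 + 7 + 2) / 4 = 22/4 = 5.5
  mean(B) = (8 + 5 + 5 + 5) / 4 = 23/4 = 5.75

Step 2 — sample variances and covariances s[i,j] = (1/(n-1)) · Σ_k (x_{k,i} - mean_i) · (x_{k,j} - mean_j), with n-1 = 3:
  s[A,A] = ((-0.5)·(-0.5) + (2.5)·(2.5) + (1.5)·(1.5) + (-3.5)·(-3.5)) / 3 = 21/3 = 7
  s[A,B] = ((-0.5)·(2.25) + (2.5)·(-0.75) + (1.5)·(-0.75) + (-3.5)·(-0.75)) / 3 = -1.5/3 = -0.5
  s[B,B] = ((2.25)·(2.25) + (-0.75)·(-0.75) + (-0.75)·(-0.75) + (-0.75)·(-0.75)) / 3 = 6.75/3 = 2.25
  Sample standard deviations s_i = √(s[i,i]):
  s(A) = √(7) = 2.6458
  s(B) = √(2.25) = 1.5

Step 3 — r_{ij} = s_{ij} / (s_i · s_j):
  r[A,A] = 1 (diagonal).
  r[A,B] = -0.5 / (2.6458 · 1.5) = -0.5 / 3.9686 = -0.126
  r[B,B] = 1 (diagonal).

R is symmetric with unit diagonal. Assembling:

R = [[1, -0.126],
 [-0.126, 1]]


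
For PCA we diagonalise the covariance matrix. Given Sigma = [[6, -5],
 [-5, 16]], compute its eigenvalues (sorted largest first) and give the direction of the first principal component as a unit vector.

Step 1 — characteristic polynomial of 2×2 Sigma:
  det(Sigma - λI) = λ² - trace · λ + det = 0.
  trace = 6 + 16 = 22, det = 6·16 - (-5)² = 71.
Step 2 — discriminant:
  Δ = trace² - 4·det = 484 - 284 = 200.
Step 3 — eigenvalues:
  λ = (trace ± √Δ)/2 = (22 ± 14.1421)/2,
  λ_1 = 18.0711,  λ_2 = 3.9289.

Step 4 — unit eigenvector for λ_1: solve (Sigma - λ_1 I)v = 0. First row:
  (6 - 18.0711)·v_x + (-5)·v_y = 0, i.e. (-12.0711)·v_x + (-5)·v_y = 0,
  so v ∝ (b, λ_1 - a) = (-5, 12.0711); multiply by -1 so the first entry is positive: u = (5, -12.0711).
  ||u|| = √((5)² + (-12.0711)²) = √(170.7107) ≈ 13.0656,
  v_1 = u/||u|| ≈ (0.3827, -0.9239) (||v_1|| = 1).

λ_1 = 18.0711,  λ_2 = 3.9289;  v_1 ≈ (0.3827, -0.9239)


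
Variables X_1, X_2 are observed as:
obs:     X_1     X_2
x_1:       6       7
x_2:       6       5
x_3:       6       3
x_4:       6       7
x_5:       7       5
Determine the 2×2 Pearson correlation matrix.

Step 1 — column means:
  mean(X_1) = (6 + 6 + 6 + 6 + 7) / 5 = 31/5 = 6.2
  mean(X_2) = (7 + 5 + 3 + 7 + 5) / 5 = 27/5 = 5.4

Step 2 — sample variances and covariances s[i,j] = (1/(n-1)) · Σ_k (x_{k,i} - mean_i) · (x_{k,j} - mean_j), with n-1 = 4:
  s[X_1,X_1] = ((-0.2)·(-0.2) + (-0.2)·(-0.2) + (-0.2)·(-0.2) + (-0.2)·(-0.2) + (0.8)·(0.8)) / 4 = 0.8/4 = 0.2
  s[X_1,X_2] = ((-0.2)·(1.6) + (-0.2)·(-0.4) + (-0.2)·(-2.4) + (-0.2)·(1.6) + (0.8)·(-0.4)) / 4 = -0.4/4 = -0.1
  s[X_2,X_2] = ((1.6)·(1.6) + (-0.4)·(-0.4) + (-2.4)·(-2.4) + (1.6)·(1.6) + (-0.4)·(-0.4)) / 4 = 11.2/4 = 2.8
  Sample standard deviations s_i = √(s[i,i]):
  s(X_1) = √(0.2) = 0.4472
  s(X_2) = √(2.8) = 1.6733

Step 3 — r_{ij} = s_{ij} / (s_i · s_j):
  r[X_1,X_1] = 1 (diagonal).
  r[X_1,X_2] = -0.1 / (0.4472 · 1.6733) = -0.1 / 0.7483 = -0.1336
  r[X_2,X_2] = 1 (diagonal).

R is symmetric with unit diagonal. Assembling:

R = [[1, -0.1336],
 [-0.1336, 1]]


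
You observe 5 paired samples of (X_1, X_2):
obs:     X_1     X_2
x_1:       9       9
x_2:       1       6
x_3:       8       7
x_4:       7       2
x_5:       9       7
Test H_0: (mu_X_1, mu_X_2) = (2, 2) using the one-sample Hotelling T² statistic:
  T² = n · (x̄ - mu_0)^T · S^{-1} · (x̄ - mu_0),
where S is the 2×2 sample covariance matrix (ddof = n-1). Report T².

Step 1 — sample mean vector:
  mean(X_1) = (9 + 1 + 8 + 7 + 9) / 5 = 34/5 = 6.8
  mean(X_2) = (9 + 6 + 7 + 2 + 7) / 5 = 31/5 = 6.2
  x̄ = (6.8, 6.2),  deviation x̄ - mu_0 = (6.8, 6.2) - (2, 2) = (4.8, 4.2).

Step 2 — sample covariance matrix, S[i,j] = (1/(n-1)) · Σ_k (x_{k,i} - mean_i) · (x_{k,j} - mean_j), divisor n-1 = 4:
  S[X_1,X_1] = ((2.2)·(2.2) + (-5.8)·(-5.8) + (1.2)·(1.2) + (0.2)·(0.2) + (2.2)·(2.2)) / 4 = 44.8/4 = 11.2
  S[X_1,X_2] = ((2.2)·(2.8) + (-5.8)·(-0.2) + (1.2)·(0.8) + (0.2)·(-4.2) + (2.2)·(0.8)) / 4 = 9.2/4 = 2.3
  S[X_2,X_2] = ((2.8)·(2.8) + (-0.2)·(-0.2) + (0.8)·(0.8) + (-4.2)·(-4.2) + (0.8)·(0.8)) / 4 = 26.8/4 = 6.7
  S = [[11.2, 2.3],
 [2.3, 6.7]].

Step 3 — invert S. det(S) = 11.2·6.7 - (2.3)² = 69.75.
  S^{-1} = (1/det) · [[d, -b], [-b, a]] = [[0.0961, -0.033],
 [-0.033, 0.1606]].

Step 4 — quadratic form (x̄ - mu_0)^T · S^{-1} · (x̄ - mu_0):
  S^{-1} · (x̄ - mu_0) = (0.3226, 0.5161),
  (x̄ - mu_0)^T · [...] = (4.8)·(0.3226) + (4.2)·(0.5161) = 3.7161.

Step 5 — scale by n: T² = 5 · 3.7161 = 18.5806.

T² ≈ 18.5806


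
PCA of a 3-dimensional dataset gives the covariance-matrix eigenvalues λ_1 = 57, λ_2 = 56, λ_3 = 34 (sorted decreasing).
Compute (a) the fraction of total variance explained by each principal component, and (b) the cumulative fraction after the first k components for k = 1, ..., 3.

Step 1 — total variance = trace(Sigma) = Σ λ_i = 57 + 56 + 34 = 147.

Step 2 — fraction explained by component i = λ_i / Σ λ:
  PC1: 57/147 = 0.3878
  PC2: 56/147 = 0.381
  PC3: 34/147 = 0.2313

Step 3 — cumulative fraction after k components = (λ_1 + ... + λ_k) / Σ λ:
  k = 1: 57/147 = 0.3878
  k = 2: (57 + 56)/147 = 113/147 = 0.7687
  k = 3: (57 + 56 + 34)/147 = 147/147 = 1

Summary (fraction, with percent):

explained: PC1 0.3878 (38.78%), PC2 0.381 (38.1%), PC3 0.2313 (23.13%);  cumulative: 0.3878, 0.7687, 1


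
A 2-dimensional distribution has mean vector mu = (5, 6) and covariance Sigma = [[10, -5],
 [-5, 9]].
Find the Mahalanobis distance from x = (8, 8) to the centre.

Step 1 — centre the observation: (x - mu) = (3, 2).

Step 2 — invert Sigma. det(Sigma) = 10·9 - (-5)² = 65.
  Sigma^{-1} = (1/det) · [[d, -b], [-b, a]] = [[0.1385, 0.0769],
 [0.0769, 0.1538]].

Step 3 — form the quadratic (x - mu)^T · Sigma^{-1} · (x - mu):
  Sigma^{-1} · (x - mu) = (0.5692, 0.5385).
  (x - mu)^T · [Sigma^{-1} · (x - mu)] = (3)·(0.5692) + (2)·(0.5385) = 2.7846.

Step 4 — take square root: d = √(2.7846) ≈ 1.6687.

d(x, mu) = √(2.7846) ≈ 1.6687


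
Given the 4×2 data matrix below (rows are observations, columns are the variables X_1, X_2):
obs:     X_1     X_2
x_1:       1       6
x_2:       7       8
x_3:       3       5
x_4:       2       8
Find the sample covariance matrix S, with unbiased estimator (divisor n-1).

Step 1 — column means:
  mean(X_1) = (1 + 7 + 3 + 2) / 4 = 13/4 = 3.25
  mean(X_2) = (6 + 8 + 5 + 8) / 4 = 27/4 = 6.75

Step 2 — sample covariance S[i,j] = (1/(n-1)) · Σ_k (x_{k,i} - mean_i) · (x_{k,j} - mean_j), with n-1 = 3.
  S[X_1,X_1] = ((-2.25)·(-2.25) + (3.75)·(3.75) + (-0.25)·(-0.25) + (-1.25)·(-1.25)) / 3 = 20.75/3 = 6.9167
  S[X_1,X_2] = ((-2.25)·(-0.75) + (3.75)·(1.25) + (-0.25)·(-1.75) + (-1.25)·(1.25)) / 3 = 5.25/3 = 1.75
  S[X_2,X_2] = ((-0.75)·(-0.75) + (1.25)·(1.25) + (-1.75)·(-1.75) + (1.25)·(1.25)) / 3 = 6.75/3 = 2.25

S is symmetric (S[j,i] = S[i,j]). Assembling:

S = [[6.9167, 1.75],
 [1.75, 2.25]]


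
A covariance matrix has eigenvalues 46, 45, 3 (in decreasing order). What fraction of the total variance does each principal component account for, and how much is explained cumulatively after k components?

Step 1 — total variance = trace(Sigma) = Σ λ_i = 46 + 45 + 3 = 94.

Step 2 — fraction explained by component i = λ_i / Σ λ:
  PC1: 46/94 = 0.4894
  PC2: 45/94 = 0.4787
  PC3: 3/94 = 0.0319

Step 3 — cumulative fraction after k components = (λ_1 + ... + λ_k) / Σ λ:
  k = 1: 46/94 = 0.4894
  k = 2: (46 + 45)/94 = 91/94 = 0.9681
  k = 3: (46 + 45 + 3)/94 = 94/94 = 1

Summary (fraction, with percent):

explained: PC1 0.4894 (48.94%), PC2 0.4787 (47.87%), PC3 0.0319 (3.19%);  cumulative: 0.4894, 0.9681, 1


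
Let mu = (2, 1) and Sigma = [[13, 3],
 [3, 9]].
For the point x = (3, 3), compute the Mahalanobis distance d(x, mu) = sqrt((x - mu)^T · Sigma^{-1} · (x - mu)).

Step 1 — centre the observation: (x - mu) = (1, 2).

Step 2 — invert Sigma. det(Sigma) = 13·9 - (3)² = 108.
  Sigma^{-1} = (1/det) · [[d, -b], [-b, a]] = [[0.0833, -0.0278],
 [-0.0278, 0.1204]].

Step 3 — form the quadratic (x - mu)^T · Sigma^{-1} · (x - mu):
  Sigma^{-1} · (x - mu) = (0.0278, 0.213).
  (x - mu)^T · [Sigma^{-1} · (x - mu)] = (1)·(0.0278) + (2)·(0.213) = 0.4537.

Step 4 — take square root: d = √(0.4537) ≈ 0.6736.

d(x, mu) = √(0.4537) ≈ 0.6736


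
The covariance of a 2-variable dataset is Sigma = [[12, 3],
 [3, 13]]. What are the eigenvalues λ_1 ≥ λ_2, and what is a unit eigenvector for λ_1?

Step 1 — characteristic polynomial of 2×2 Sigma:
  det(Sigma - λI) = λ² - trace · λ + det = 0.
  trace = 12 + 13 = 25, det = 12·13 - (3)² = 147.
Step 2 — discriminant:
  Δ = trace² - 4·det = 625 - 588 = 37.
Step 3 — eigenvalues:
  λ = (trace ± √Δ)/2 = (25 ± 6.0828)/2,
  λ_1 = 15.5414,  λ_2 = 9.4586.

Step 4 — unit eigenvector for λ_1: solve (Sigma - λ_1 I)v = 0. First row:
  (12 - 15.5414)·v_x + (3)·v_y = 0, i.e. (-3.5414)·v_x + (3)·v_y = 0,
  so v ∝ (b, λ_1 - a) = (3, 3.5414) = u.
  ||u|| = √((3)² + (3.5414)²) = √(21.5414) ≈ 4.6413,
  v_1 = u/||u|| ≈ (0.6464, 0.763) (||v_1|| = 1).

λ_1 = 15.5414,  λ_2 = 9.4586;  v_1 ≈ (0.6464, 0.763)


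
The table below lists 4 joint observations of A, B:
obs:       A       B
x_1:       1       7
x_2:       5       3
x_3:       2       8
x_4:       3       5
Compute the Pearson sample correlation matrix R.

Step 1 — column means:
  mean(A) = (1 + 5 + 2 + 3) / 4 = 11/4 = 2.75
  mean(B) = (7 + 3 + 8 + 5) / 4 = 23/4 = 5.75

Step 2 — sample variances and covariances s[i,j] = (1/(n-1)) · Σ_k (x_{k,i} - mean_i) · (x_{k,j} - mean_j), with n-1 = 3:
  s[A,A] = ((-1.75)·(-1.75) + (2.25)·(2.25) + (-0.75)·(-0.75) + (0.25)·(0.25)) / 3 = 8.75/3 = 2.9167
  s[A,B] = ((-1.75)·(1.25) + (2.25)·(-2.75) + (-0.75)·(2.25) + (0.25)·(-0.75)) / 3 = -10.25/3 = -3.4167
  s[B,B] = ((1.25)·(1.25) + (-2.75)·(-2.75) + (2.25)·(2.25) + (-0.75)·(-0.75)) / 3 = 14.75/3 = 4.9167
  Sample standard deviations s_i = √(s[i,i]):
  s(A) = √(2.9167) = 1.7078
  s(B) = √(4.9167) = 2.2174

Step 3 — r_{ij} = s_{ij} / (s_i · s_j):
  r[A,A] = 1 (diagonal).
  r[A,B] = -3.4167 / (1.7078 · 2.2174) = -3.4167 / 3.7869 = -0.9022
  r[B,B] = 1 (diagonal).

R is symmetric with unit diagonal. Assembling:

R = [[1, -0.9022],
 [-0.9022, 1]]


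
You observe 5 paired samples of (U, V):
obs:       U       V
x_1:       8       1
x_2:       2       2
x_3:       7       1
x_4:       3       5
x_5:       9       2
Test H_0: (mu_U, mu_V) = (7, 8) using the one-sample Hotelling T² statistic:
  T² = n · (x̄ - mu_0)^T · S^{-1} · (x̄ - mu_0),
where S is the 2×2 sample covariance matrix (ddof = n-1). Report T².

Step 1 — sample mean vector:
  mean(U) = (8 + 2 + 7 + 3 + 9) / 5 = 29/5 = 5.8
  mean(V) = (1 + 2 + 1 + 5 + 2) / 5 = 11/5 = 2.2
  x̄ = (5.8, 2.2),  deviation x̄ - mu_0 = (5.8, 2.2) - (7, 8) = (-1.2, -5.8).

Step 2 — sample covariance matrix, S[i,j] = (1/(n-1)) · Σ_k (x_{k,i} - mean_i) · (x_{k,j} - mean_j), divisor n-1 = 4:
  S[U,U] = ((2.2)·(2.2) + (-3.8)·(-3.8) + (1.2)·(1.2) + (-2.8)·(-2.8) + (3.2)·(3.2)) / 4 = 38.8/4 = 9.7
  S[U,V] = ((2.2)·(-1.2) + (-3.8)·(-0.2) + (1.2)·(-1.2) + (-2.8)·(2.8) + (3.2)·(-0.2)) / 4 = -11.8/4 = -2.95
  S[V,V] = ((-1.2)·(-1.2) + (-0.2)·(-0.2) + (-1.2)·(-1.2) + (2.8)·(2.8) + (-0.2)·(-0.2)) / 4 = 10.8/4 = 2.7
  S = [[9.7, -2.95],
 [-2.95, 2.7]].

Step 3 — invert S. det(S) = 9.7·2.7 - (-2.95)² = 17.4875.
  S^{-1} = (1/det) · [[d, -b], [-b, a]] = [[0.1544, 0.1687],
 [0.1687, 0.5547]].

Step 4 — quadratic form (x̄ - mu_0)^T · S^{-1} · (x̄ - mu_0):
  S^{-1} · (x̄ - mu_0) = (-1.1637, -3.4196),
  (x̄ - mu_0)^T · [...] = (-1.2)·(-1.1637) + (-5.8)·(-3.4196) = 21.23.

Step 5 — scale by n: T² = 5 · 21.23 = 106.1501.

T² ≈ 106.1501


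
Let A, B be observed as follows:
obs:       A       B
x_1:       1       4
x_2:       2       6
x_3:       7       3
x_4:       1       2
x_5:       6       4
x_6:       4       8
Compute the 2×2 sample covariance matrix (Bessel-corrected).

Step 1 — column means:
  mean(A) = (1 + 2 + 7 + 1 + 6 + 4) / 6 = 21/6 = 3.5
  mean(B) = (4 + 6 + 3 + 2 + 4 + 8) / 6 = 27/6 = 4.5

Step 2 — sample covariance S[i,j] = (1/(n-1)) · Σ_k (x_{k,i} - mean_i) · (x_{k,j} - mean_j), with n-1 = 5.
  S[A,A] = ((-2.5)·(-2.5) + (-1.5)·(-1.5) + (3.5)·(3.5) + (-2.5)·(-2.5) + (2.5)·(2.5) + (0.5)·(0.5)) / 5 = 33.5/5 = 6.7
  S[A,B] = ((-2.5)·(-0.5) + (-1.5)·(1.5) + (3.5)·(-1.5) + (-2.5)·(-2.5) + (2.5)·(-0.5) + (0.5)·(3.5)) / 5 = 0.5/5 = 0.1
  S[B,B] = ((-0.5)·(-0.5) + (1.5)·(1.5) + (-1.5)·(-1.5) + (-2.5)·(-2.5) + (-0.5)·(-0.5) + (3.5)·(3.5)) / 5 = 23.5/5 = 4.7

S is symmetric (S[j,i] = S[i,j]). Assembling:

S = [[6.7, 0.1],
 [0.1, 4.7]]


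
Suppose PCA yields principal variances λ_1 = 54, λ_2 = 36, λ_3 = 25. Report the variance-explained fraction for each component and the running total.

Step 1 — total variance = trace(Sigma) = Σ λ_i = 54 + 36 + 25 = 115.

Step 2 — fraction explained by component i = λ_i / Σ λ:
  PC1: 54/115 = 0.4696
  PC2: 36/115 = 0.313
  PC3: 25/115 = 0.2174

Step 3 — cumulative fraction after k components = (λ_1 + ... + λ_k) / Σ λ:
  k = 1: 54/115 = 0.4696
  k = 2: (54 + 36)/115 = 90/115 = 0.7826
  k = 3: (54 + 36 + 25)/115 = 115/115 = 1

Summary (fraction, with percent):

explained: PC1 0.4696 (46.96%), PC2 0.313 (31.3%), PC3 0.2174 (21.74%);  cumulative: 0.4696, 0.7826, 1


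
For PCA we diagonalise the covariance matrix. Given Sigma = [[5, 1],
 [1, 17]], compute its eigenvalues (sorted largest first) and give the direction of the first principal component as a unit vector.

Step 1 — characteristic polynomial of 2×2 Sigma:
  det(Sigma - λI) = λ² - trace · λ + det = 0.
  trace = 5 + 17 = 22, det = 5·17 - (1)² = 84.
Step 2 — discriminant:
  Δ = trace² - 4·det = 484 - 336 = 148.
Step 3 — eigenvalues:
  λ = (trace ± √Δ)/2 = (22 ± 12.1655)/2,
  λ_1 = 17.0828,  λ_2 = 4.9172.

Step 4 — unit eigenvector for λ_1: solve (Sigma - λ_1 I)v = 0. First row:
  (5 - 17.0828)·v_x + (1)·v_y = 0, i.e. (-12.0828)·v_x + (1)·v_y = 0,
  so v ∝ (b, λ_1 - a) = (1, 12.0828) = u.
  ||u|| = √((1)² + (12.0828)²) = √(146.9932) ≈ 12.1241,
  v_1 = u/||u|| ≈ (0.0825, 0.9966) (||v_1|| = 1).

λ_1 = 17.0828,  λ_2 = 4.9172;  v_1 ≈ (0.0825, 0.9966)


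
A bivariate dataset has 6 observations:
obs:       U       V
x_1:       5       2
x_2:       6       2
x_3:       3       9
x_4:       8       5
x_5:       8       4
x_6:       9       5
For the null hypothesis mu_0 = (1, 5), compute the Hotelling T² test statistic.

Step 1 — sample mean vector:
  mean(U) = (5 + 6 + 3 + 8 + 8 + 9) / 6 = 39/6 = 6.5
  mean(V) = (2 + 2 + 9 + 5 + 4 + 5) / 6 = 27/6 = 4.5
  x̄ = (6.5, 4.5),  deviation x̄ - mu_0 = (6.5, 4.5) - (1, 5) = (5.5, -0.5).

Step 2 — sample covariance matrix, S[i,j] = (1/(n-1)) · Σ_k (x_{k,i} - mean_i) · (x_{k,j} - mean_j), divisor n-1 = 5:
  S[U,U] = ((-1.5)·(-1.5) + (-0.5)·(-0.5) + (-3.5)·(-3.5) + (1.5)·(1.5) + (1.5)·(1.5) + (2.5)·(2.5)) / 5 = 25.5/5 = 5.1
  S[U,V] = ((-1.5)·(-2.5) + (-0.5)·(-2.5) + (-3.5)·(4.5) + (1.5)·(0.5) + (1.5)·(-0.5) + (2.5)·(0.5)) / 5 = -9.5/5 = -1.9
  S[V,V] = ((-2.5)·(-2.5) + (-2.5)·(-2.5) + (4.5)·(4.5) + (0.5)·(0.5) + (-0.5)·(-0.5) + (0.5)·(0.5)) / 5 = 33.5/5 = 6.7
  S = [[5.1, -1.9],
 [-1.9, 6.7]].

Step 3 — invert S. det(S) = 5.1·6.7 - (-1.9)² = 30.56.
  S^{-1} = (1/det) · [[d, -b], [-b, a]] = [[0.2192, 0.0622],
 [0.0622, 0.1669]].

Step 4 — quadratic form (x̄ - mu_0)^T · S^{-1} · (x̄ - mu_0):
  S^{-1} · (x̄ - mu_0) = (1.1747, 0.2585),
  (x̄ - mu_0)^T · [...] = (5.5)·(1.1747) + (-0.5)·(0.2585) = 6.3318.

Step 5 — scale by n: T² = 6 · 6.3318 = 37.9908.

T² ≈ 37.9908


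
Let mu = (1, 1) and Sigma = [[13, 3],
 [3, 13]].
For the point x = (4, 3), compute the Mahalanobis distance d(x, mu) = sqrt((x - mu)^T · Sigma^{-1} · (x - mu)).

Step 1 — centre the observation: (x - mu) = (3, 2).

Step 2 — invert Sigma. det(Sigma) = 13·13 - (3)² = 160.
  Sigma^{-1} = (1/det) · [[d, -b], [-b, a]] = [[0.0812, -0.0188],
 [-0.0188, 0.0812]].

Step 3 — form the quadratic (x - mu)^T · Sigma^{-1} · (x - mu):
  Sigma^{-1} · (x - mu) = (0.2062, 0.1062).
  (x - mu)^T · [Sigma^{-1} · (x - mu)] = (3)·(0.2062) + (2)·(0.1062) = 0.8313.

Step 4 — take square root: d = √(0.8313) ≈ 0.9117.

d(x, mu) = √(0.8313) ≈ 0.9117


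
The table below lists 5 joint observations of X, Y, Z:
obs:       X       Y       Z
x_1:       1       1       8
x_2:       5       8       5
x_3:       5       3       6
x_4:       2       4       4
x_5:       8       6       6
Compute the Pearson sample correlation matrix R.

Step 1 — column means:
  mean(X) = (1 + 5 + 5 + 2 + 8) / 5 = 21/5 = 4.2
  mean(Y) = (1 + 8 + 3 + 4 + 6) / 5 = 22/5 = 4.4
  mean(Z) = (8 + 5 + 6 + 4 + 6) / 5 = 29/5 = 5.8

Step 2 — sample variances and covariances s[i,j] = (1/(n-1)) · Σ_k (x_{k,i} - mean_i) · (x_{k,j} - mean_j), with n-1 = 4:
  s[X,X] = ((-3.2)·(-3.2) + (0.8)·(0.8) + (0.8)·(0.8) + (-2.2)·(-2.2) + (3.8)·(3.8)) / 4 = 30.8/4 = 7.7
  s[X,Y] = ((-3.2)·(-3.4) + (0.8)·(3.6) + (0.8)·(-1.4) + (-2.2)·(-0.4) + (3.8)·(1.6)) / 4 = 19.6/4 = 4.9
  s[X,Z] = ((-3.2)·(2.2) + (0.8)·(-0.8) + (0.8)·(0.2) + (-2.2)·(-1.8) + (3.8)·(0.2)) / 4 = -2.8/4 = -0.7
  s[Y,Y] = ((-3.4)·(-3.4) + (3.6)·(3.6) + (-1.4)·(-1.4) + (-0.4)·(-0.4) + (1.6)·(1.6)) / 4 = 29.2/4 = 7.3
  s[Y,Z] = ((-3.4)·(2.2) + (3.6)·(-0.8) + (-1.4)·(0.2) + (-0.4)·(-1.8) + (1.6)·(0.2)) / 4 = -9.6/4 = -2.4
  s[Z,Z] = ((2.2)·(2.2) + (-0.8)·(-0.8) + (0.2)·(0.2) + (-1.8)·(-1.8) + (0.2)·(0.2)) / 4 = 8.8/4 = 2.2
  Sample standard deviations s_i = √(s[i,i]):
  s(X) = √(7.7) = 2.7749
  s(Y) = √(7.3) = 2.7019
  s(Z) = √(2.2) = 1.4832

Step 3 — r_{ij} = s_{ij} / (s_i · s_j):
  r[X,X] = 1 (diagonal).
  r[X,Y] = 4.9 / (2.7749 · 2.7019) = 4.9 / 7.4973 = 0.6536
  r[X,Z] = -0.7 / (2.7749 · 1.4832) = -0.7 / 4.1158 = -0.1701
  r[Y,Y] = 1 (diagonal).
  r[Y,Z] = -2.4 / (2.7019 · 1.4832) = -2.4 / 4.0075 = -0.5989
  r[Z,Z] = 1 (diagonal).

R is symmetric with unit diagonal. Assembling:

R = [[1, 0.6536, -0.1701],
 [0.6536, 1, -0.5989],
 [-0.1701, -0.5989, 1]]


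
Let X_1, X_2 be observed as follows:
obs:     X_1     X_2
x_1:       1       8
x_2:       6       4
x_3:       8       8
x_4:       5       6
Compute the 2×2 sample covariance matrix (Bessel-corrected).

Step 1 — column means:
  mean(X_1) = (1 + 6 + 8 + 5) / 4 = 20/4 = 5
  mean(X_2) = (8 + 4 + 8 + 6) / 4 = 26/4 = 6.5

Step 2 — sample covariance S[i,j] = (1/(n-1)) · Σ_k (x_{k,i} - mean_i) · (x_{k,j} - mean_j), with n-1 = 3.
  S[X_1,X_1] = ((-4)·(-4) + (1)·(1) + (3)·(3) + (0)·(0)) / 3 = 26/3 = 8.6667
  S[X_1,X_2] = ((-4)·(1.5) + (1)·(-2.5) + (3)·(1.5) + (0)·(-0.5)) / 3 = -4/3 = -1.3333
  S[X_2,X_2] = ((1.5)·(1.5) + (-2.5)·(-2.5) + (1.5)·(1.5) + (-0.5)·(-0.5)) / 3 = 11/3 = 3.6667

S is symmetric (S[j,i] = S[i,j]). Assembling:

S = [[8.6667, -1.3333],
 [-1.3333, 3.6667]]


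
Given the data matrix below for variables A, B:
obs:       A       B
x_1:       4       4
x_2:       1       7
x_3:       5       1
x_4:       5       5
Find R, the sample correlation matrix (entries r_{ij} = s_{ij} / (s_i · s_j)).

Step 1 — column means:
  mean(A) = (4 + 1 + 5 + 5) / 4 = 15/4 = 3.75
  mean(B) = (4 + 7 + 1 + 5) / 4 = 17/4 = 4.25

Step 2 — sample variances and covariances s[i,j] = (1/(n-1)) · Σ_k (x_{k,i} - mean_i) · (x_{k,j} - mean_j), with n-1 = 3:
  s[A,A] = ((0.25)·(0.25) + (-2.75)·(-2.75) + (1.25)·(1.25) + (1.25)·(1.25)) / 3 = 10.75/3 = 3.5833
  s[A,B] = ((0.25)·(-0.25) + (-2.75)·(2.75) + (1.25)·(-3.25) + (1.25)·(0.75)) / 3 = -10.75/3 = -3.5833
  s[B,B] = ((-0.25)·(-0.25) + (2.75)·(2.75) + (-3.25)·(-3.25) + (0.75)·(0.75)) / 3 = 18.75/3 = 6.25
  Sample standard deviations s_i = √(s[i,i]):
  s(A) = √(3.5833) = 1.893
  s(B) = √(6.25) = 2.5

Step 3 — r_{ij} = s_{ij} / (s_i · s_j):
  r[A,A] = 1 (diagonal).
  r[A,B] = -3.5833 / (1.893 · 2.5) = -3.5833 / 4.7324 = -0.7572
  r[B,B] = 1 (diagonal).

R is symmetric with unit diagonal. Assembling:

R = [[1, -0.7572],
 [-0.7572, 1]]


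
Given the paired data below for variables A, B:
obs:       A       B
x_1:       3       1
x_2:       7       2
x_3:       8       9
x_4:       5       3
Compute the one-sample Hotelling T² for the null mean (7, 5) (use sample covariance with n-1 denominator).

Step 1 — sample mean vector:
  mean(A) = (3 + 7 + 8 + 5) / 4 = 23/4 = 5.75
  mean(B) = (1 + 2 + 9 + 3) / 4 = 15/4 = 3.75
  x̄ = (5.75, 3.75),  deviation x̄ - mu_0 = (5.75, 3.75) - (7, 5) = (-1.25, -1.25).

Step 2 — sample covariance matrix, S[i,j] = (1/(n-1)) · Σ_k (x_{k,i} - mean_i) · (x_{k,j} - mean_j), divisor n-1 = 3:
  S[A,A] = ((-2.75)·(-2.75) + (1.25)·(1.25) + (2.25)·(2.25) + (-0.75)·(-0.75)) / 3 = 14.75/3 = 4.9167
  S[A,B] = ((-2.75)·(-2.75) + (1.25)·(-1.75) + (2.25)·(5.25) + (-0.75)·(-0.75)) / 3 = 17.75/3 = 5.9167
  S[B,B] = ((-2.75)·(-2.75) + (-1.75)·(-1.75) + (5.25)·(5.25) + (-0.75)·(-0.75)) / 3 = 38.75/3 = 12.9167
  S = [[4.9167, 5.9167],
 [5.9167, 12.9167]].

Step 3 — invert S. det(S) = 4.9167·12.9167 - (5.9167)² = 28.5.
  S^{-1} = (1/det) · [[d, -b], [-b, a]] = [[0.4532, -0.2076],
 [-0.2076, 0.1725]].

Step 4 — quadratic form (x̄ - mu_0)^T · S^{-1} · (x̄ - mu_0):
  S^{-1} · (x̄ - mu_0) = (-0.307, 0.0439),
  (x̄ - mu_0)^T · [...] = (-1.25)·(-0.307) + (-1.25)·(0.0439) = 0.3289.

Step 5 — scale by n: T² = 4 · 0.3289 = 1.3158.

T² ≈ 1.3158


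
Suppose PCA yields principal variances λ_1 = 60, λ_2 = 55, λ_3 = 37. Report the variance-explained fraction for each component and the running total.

Step 1 — total variance = trace(Sigma) = Σ λ_i = 60 + 55 + 37 = 152.

Step 2 — fraction explained by component i = λ_i / Σ λ:
  PC1: 60/152 = 0.3947
  PC2: 55/152 = 0.3618
  PC3: 37/152 = 0.2434

Step 3 — cumulative fraction after k components = (λ_1 + ... + λ_k) / Σ λ:
  k = 1: 60/152 = 0.3947
  k = 2: (60 + 55)/152 = 115/152 = 0.7566
  k = 3: (60 + 55 + 37)/152 = 152/152 = 1

Summary (fraction, with percent):

explained: PC1 0.3947 (39.47%), PC2 0.3618 (36.18%), PC3 0.2434 (24.34%);  cumulative: 0.3947, 0.7566, 1


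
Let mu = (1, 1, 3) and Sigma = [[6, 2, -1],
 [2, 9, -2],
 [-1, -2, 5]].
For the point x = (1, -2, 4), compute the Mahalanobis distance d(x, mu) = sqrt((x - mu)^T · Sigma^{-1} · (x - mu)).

Step 1 — centre the observation: (x - mu) = (0, -3, 1).

Step 2 — invert Sigma (cofactor / det for 3×3, or solve directly):
  Sigma^{-1} = [[0.1822, -0.0356, 0.0222],
 [-0.0356, 0.1289, 0.0444],
 [0.0222, 0.0444, 0.2222]].

Step 3 — form the quadratic (x - mu)^T · Sigma^{-1} · (x - mu):
  Sigma^{-1} · (x - mu) = (0.1289, -0.3422, 0.0889).
  (x - mu)^T · [Sigma^{-1} · (x - mu)] = (0)·(0.1289) + (-3)·(-0.3422) + (1)·(0.0889) = 1.1156.

Step 4 — take square root: d = √(1.1156) ≈ 1.0562.

d(x, mu) = √(1.1156) ≈ 1.0562


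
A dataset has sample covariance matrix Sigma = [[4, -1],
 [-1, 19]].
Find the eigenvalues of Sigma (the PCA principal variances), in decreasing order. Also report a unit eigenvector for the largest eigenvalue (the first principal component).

Step 1 — characteristic polynomial of 2×2 Sigma:
  det(Sigma - λI) = λ² - trace · λ + det = 0.
  trace = 4 + 19 = 23, det = 4·19 - (-1)² = 75.
Step 2 — discriminant:
  Δ = trace² - 4·det = 529 - 300 = 229.
Step 3 — eigenvalues:
  λ = (trace ± √Δ)/2 = (23 ± 15.1327)/2,
  λ_1 = 19.0664,  λ_2 = 3.9336.

Step 4 — unit eigenvector for λ_1: solve (Sigma - λ_1 I)v = 0. First row:
  (4 - 19.0664)·v_x + (-1)·v_y = 0, i.e. (-15.0664)·v_x + (-1)·v_y = 0,
  so v ∝ (b, λ_1 - a) = (-1, 15.0664); multiply by -1 so the first entry is positive: u = (1, -15.0664).
  ||u|| = √((1)² + (-15.0664)²) = √(227.9956) ≈ 15.0995,
  v_1 = u/||u|| ≈ (0.0662, -0.9978) (||v_1|| = 1).

λ_1 = 19.0664,  λ_2 = 3.9336;  v_1 ≈ (0.0662, -0.9978)
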